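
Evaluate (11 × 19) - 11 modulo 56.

11 × 19 = 209 ≡ 41 (mod 56)
41 - 11 = 30

30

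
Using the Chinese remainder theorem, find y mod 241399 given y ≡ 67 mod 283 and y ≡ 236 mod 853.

283⁻¹ mod 853: 283*639 ≡ 1 (mod 853), so 283⁻¹ ≡ 639.
y = 67 + 283*((236 − 67)*639 mod 853) = 67 + 283*513 = 145246.

145246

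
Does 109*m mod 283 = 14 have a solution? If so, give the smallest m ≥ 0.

gcd(109, 283) = 1, so a unique solution mod 283 exists.
109⁻¹ ≡ 148 (mod 283).
m ≡ 148*14 ≡ 91 (mod 283).

91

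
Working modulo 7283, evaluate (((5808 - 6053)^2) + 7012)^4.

5808 - 6053 = -245 ≡ 7038 (mod 7283)
(7038)^2 ≡ 1761 (mod 7283)
1761 + 7012 = 8773 ≡ 1490 (mod 7283)
(1490)^4 ≡ 5059 (mod 7283)

5059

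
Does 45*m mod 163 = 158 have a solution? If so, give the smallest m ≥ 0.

gcd(45, 163) = 1, so a unique solution mod 163 exists.
45⁻¹ ≡ 29 (mod 163).
m ≡ 29*158 ≡ 18 (mod 163).

18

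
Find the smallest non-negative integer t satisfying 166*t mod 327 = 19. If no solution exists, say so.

gcd(166, 327) = 1, so a unique solution mod 327 exists.
166⁻¹ ≡ 262 (mod 327).
t ≡ 262*19 ≡ 73 (mod 327).

73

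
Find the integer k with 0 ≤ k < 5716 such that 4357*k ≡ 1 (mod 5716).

837

5716 = 1·4357 + 1359
4357 = 3·1359 + 280
1359 = 4·280 + 239
280 = 1·239 + 41
239 = 5·41 + 34
41 = 1·34 + 7
34 = 4·7 + 6
7 = 1·6 + 1
6 = 6·1 + 0
gcd(4357, 5716) = 1, so the inverse exists.
Back-substitute for 1:
1 = 1·7 − 1·6
  = −1·34 + 5·7
  = 5·41 − 6·34
  = −6·239 + 35·41
  = 35·280 − 41·239
  = −41·1359 + 199·280
  = 199·4357 − 638·1359
  = −638·5716 + 837·4357
So 4357⁻¹ ≡ 837 (mod 5716).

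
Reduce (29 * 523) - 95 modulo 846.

29 * 523 = 15167 ≡ 785 (mod 846)
785 - 95 = 690

690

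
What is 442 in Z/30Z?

22

442 = 14×30 + 22, so 442 ≡ 22 (mod 30).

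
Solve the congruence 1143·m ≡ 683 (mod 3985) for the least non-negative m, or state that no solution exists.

gcd(1143, 3985) = 1, so a unique solution mod 3985 exists.
1143⁻¹ ≡ 2057 (mod 3985).
m ≡ 2057·683 ≡ 2211 (mod 3985).

2211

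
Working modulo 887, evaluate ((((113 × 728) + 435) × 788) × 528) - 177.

93

113 × 728 = 82264 ≡ 660 (mod 887)
660 + 435 = 1095 ≡ 208 (mod 887)
208 × 788 = 163904 ≡ 696 (mod 887)
696 × 528 = 367488 ≡ 270 (mod 887)
270 - 177 = 93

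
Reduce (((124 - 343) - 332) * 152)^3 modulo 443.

323

124 - 343 = -219 ≡ 224 (mod 443)
224 - 332 = -108 ≡ 335 (mod 443)
335 * 152 = 50920 ≡ 418 (mod 443)
(418)^3 ≡ 323 (mod 443)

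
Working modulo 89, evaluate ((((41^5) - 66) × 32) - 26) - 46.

55

(41)^5 ≡ 6 (mod 89)
6 - 66 = -60 ≡ 29 (mod 89)
29 × 32 = 928 ≡ 38 (mod 89)
38 - 26 = 12
12 - 46 = -34 ≡ 55 (mod 89)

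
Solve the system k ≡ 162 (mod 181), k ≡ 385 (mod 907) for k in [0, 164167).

145505

181⁻¹ mod 907: 181×451 ≡ 1 (mod 907), so 181⁻¹ ≡ 451.
k = 162 + 181×((385 − 162)×451 mod 907) = 162 + 181×803 = 145505.
Check: 145505 mod 181 = 162, 145505 mod 907 = 385. ✓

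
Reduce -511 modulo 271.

31

-511 = -2·271 + 31, so -511 ≡ 31 (mod 271).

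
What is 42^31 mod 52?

16

31 in binary is 11111, i.e. 31 = 16 + 8 + 4 + 2 + 1.
42^1 ≡ 42 (mod 52)
42^2 ≡ 42^2 = 1764 ≡ 48 (mod 52)
42^4 ≡ 48^2 = 2304 ≡ 16 (mod 52)
42^8 ≡ 16^2 = 256 ≡ 48 (mod 52)
42^16 ≡ 48^2 = 2304 ≡ 16 (mod 52)
42^31 = 42^16 · 42^8 · 42^4 · 42^2 · 42^1 ≡ 16 · 48 · 16 · 48 · 42 (mod 52).
Accumulate the product:
16 · 48 = 768 ≡ 40
40 · 16 = 640 ≡ 16
16 · 48 = 768 ≡ 40
40 · 42 = 1680 ≡ 16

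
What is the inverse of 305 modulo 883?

414

By the extended Euclidean algorithm:
883 = 2×305 + 273
305 = 1×273 + 32
273 = 8×32 + 17
32 = 1×17 + 15
17 = 1×15 + 2
15 = 7×2 + 1
2 = 2×1 + 0
gcd(305, 883) = 1, so the inverse exists.
Bézout: 1 = −143×883 + 414×305.
So 305⁻¹ ≡ 414 (mod 883).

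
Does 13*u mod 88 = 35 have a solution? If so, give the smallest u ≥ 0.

gcd(13, 88) = 1, so a unique solution mod 88 exists.
13⁻¹ ≡ 61 (mod 88).
u ≡ 61*35 ≡ 23 (mod 88).

23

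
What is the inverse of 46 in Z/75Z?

Run the extended Euclidean algorithm:
75 = 1*46 + 29
46 = 1*29 + 17
29 = 1*17 + 12
17 = 1*12 + 5
12 = 2*5 + 2
5 = 2*2 + 1
2 = 2*1 + 0
gcd(46, 75) = 1, so the inverse exists.
Back-substitute for 1:
1 = 1*5 − 2*2
  = −2*12 + 5*5
  = 5*17 − 7*12
  = −7*29 + 12*17
  = 12*46 − 19*29
  = −19*75 + 31*46
So 46⁻¹ ≡ 31 (mod 75).

31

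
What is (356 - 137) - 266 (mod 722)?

675

356 - 137 = 219
219 - 266 = -47 ≡ 675 (mod 722)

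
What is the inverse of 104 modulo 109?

Run the extended Euclidean algorithm:
109 = 1*104 + 5
104 = 20*5 + 4
5 = 1*4 + 1
4 = 4*1 + 0
gcd(104, 109) = 1, so the inverse exists.
Bézout: 1 = 21*109 − 22*104.
So 104⁻¹ ≡ −22 ≡ 87 (mod 109).

87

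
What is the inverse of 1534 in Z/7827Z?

5434

By the extended Euclidean algorithm:
7827 = 5·1534 + 157
1534 = 9·157 + 121
157 = 1·121 + 36
121 = 3·36 + 13
36 = 2·13 + 10
13 = 1·10 + 3
10 = 3·3 + 1
3 = 3·1 + 0
gcd(1534, 7827) = 1, so the inverse exists.
Bézout: 1 = 469·7827 − 2393·1534.
So 1534⁻¹ ≡ −2393 ≡ 5434 (mod 7827).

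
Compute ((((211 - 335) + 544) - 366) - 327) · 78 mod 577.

211 - 335 = -124 ≡ 453 (mod 577)
453 + 544 = 997 ≡ 420 (mod 577)
420 - 366 = 54
54 - 327 = -273 ≡ 304 (mod 577)
304 · 78 = 23712 ≡ 55 (mod 577)

55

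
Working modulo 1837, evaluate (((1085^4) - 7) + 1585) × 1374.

(1085)^4 ≡ 762 (mod 1837)
762 - 7 = 755
755 + 1585 = 2340 ≡ 503 (mod 1837)
503 × 1374 = 691122 ≡ 410 (mod 1837)

410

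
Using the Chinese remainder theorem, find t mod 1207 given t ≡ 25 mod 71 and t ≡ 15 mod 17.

71⁻¹ mod 17: 71·6 ≡ 1 (mod 17), so 71⁻¹ ≡ 6.
t = 25 + 71·((15 − 25)·6 mod 17) = 25 + 71·8 = 593.
Check: 593 mod 71 = 25, 593 mod 17 = 15. ✓

593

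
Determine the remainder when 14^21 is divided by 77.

21 in binary is 10101, i.e. 21 = 16 + 4 + 1.
14^1 ≡ 14 (mod 77)
14^2 ≡ 14^2 = 196 ≡ 42 (mod 77)
14^4 ≡ 42^2 = 1764 ≡ 70 (mod 77)
14^8 ≡ 70^2 = 4900 ≡ 49 (mod 77)
14^16 ≡ 49^2 = 2401 ≡ 14 (mod 77)
14^21 = 14^16 × 14^4 × 14^1 ≡ 14 × 70 × 14 (mod 77).
Accumulate the product:
14 × 70 = 980 ≡ 56
56 × 14 = 784 ≡ 14

14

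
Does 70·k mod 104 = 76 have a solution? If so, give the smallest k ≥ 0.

gcd(70, 104) = 2, and 2 | 76, so solutions exist.
Divide through by 2: 35·k mod 52 = 38.
35⁻¹ ≡ 3 (mod 52).
k ≡ 3·38 ≡ 10 (mod 52).
The smallest non-negative solution is k = 10.

10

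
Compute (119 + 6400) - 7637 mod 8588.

119 + 6400 = 6519
6519 - 7637 = -1118 ≡ 7470 (mod 8588)

7470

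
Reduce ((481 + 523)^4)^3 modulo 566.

490

481 + 523 = 1004 ≡ 438 (mod 566)
(438)^4 ≡ 334 (mod 566)
(334)^3 ≡ 490 (mod 566)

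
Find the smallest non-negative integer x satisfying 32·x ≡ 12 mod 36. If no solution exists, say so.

6

gcd(32, 36) = 4, and 4 | 12, so solutions exist.
Divide through by 4: 8·x = 3 (mod 9).
8⁻¹ ≡ 8 (mod 9).
x ≡ 8·3 ≡ 6 (mod 9).
The smallest non-negative solution is x = 6.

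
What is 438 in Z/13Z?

438 = 33×13 + 9, so 438 ≡ 9 (mod 13).

9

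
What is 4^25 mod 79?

73

By square-and-multiply:
25 in binary is 11001, i.e. 25 = 16 + 8 + 1.
4^1 ≡ 4 (mod 79)
4^2 ≡ 4^2 = 16 (mod 79)
4^4 ≡ 16^2 = 256 ≡ 19 (mod 79)
4^8 ≡ 19^2 = 361 ≡ 45 (mod 79)
4^16 ≡ 45^2 = 2025 ≡ 50 (mod 79)
4^25 = 4^16 * 4^8 * 4^1 ≡ 50 * 45 * 4 (mod 79).
Accumulate the product:
50 * 45 = 2250 ≡ 38
38 * 4 = 152 ≡ 73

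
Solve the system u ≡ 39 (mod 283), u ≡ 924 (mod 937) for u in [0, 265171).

283⁻¹ mod 937: 283*543 ≡ 1 (mod 937), so 283⁻¹ ≡ 543.
u = 39 + 283*((924 − 39)*543 mod 937) = 39 + 283*811 = 229552.

229552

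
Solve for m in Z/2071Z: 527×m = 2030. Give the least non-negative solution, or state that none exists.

1171

gcd(527, 2071) = 1, so a unique solution mod 2071 exists.
527⁻¹ ≡ 224 (mod 2071).
m ≡ 224×2030 ≡ 1171 (mod 2071).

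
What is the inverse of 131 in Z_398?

398 = 3*131 + 5
131 = 26*5 + 1
5 = 5*1 + 0
gcd(131, 398) = 1, so the inverse exists.
Bézout: 1 = −26*398 + 79*131.
So 131⁻¹ ≡ 79 (mod 398).

79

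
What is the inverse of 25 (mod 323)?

By the extended Euclidean algorithm:
323 = 12*25 + 23
25 = 1*23 + 2
23 = 11*2 + 1
2 = 2*1 + 0
gcd(25, 323) = 1, so the inverse exists.
Back-substitute for 1:
1 = 1*23 − 11*2
  = −11*25 + 12*23
  = 12*323 − 155*25
So 25⁻¹ ≡ −155 ≡ 168 (mod 323).

168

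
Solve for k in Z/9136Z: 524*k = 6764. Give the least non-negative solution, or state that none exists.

257

gcd(524, 9136) = 4, and 4 | 6764, so solutions exist.
Divide through by 4: 131*k ≡ 1691 (mod 2284).
131⁻¹ ≡ 1883 (mod 2284).
k ≡ 1883*1691 ≡ 257 (mod 2284).
The smallest non-negative solution is k = 257.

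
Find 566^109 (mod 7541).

109 in binary is 1101101, i.e. 109 = 64 + 32 + 8 + 4 + 1.
566^1 ≡ 566 (mod 7541)
566^2 ≡ 566^2 = 320356 ≡ 3634 (mod 7541)
566^4 ≡ 3634^2 = 13205956 ≡ 1665 (mod 7541)
566^8 ≡ 1665^2 = 2772225 ≡ 4678 (mod 7541)
566^16 ≡ 4678^2 = 21883684 ≡ 7243 (mod 7541)
566^32 ≡ 7243^2 = 52461049 ≡ 5853 (mod 7541)
566^64 ≡ 5853^2 = 34257609 ≡ 6387 (mod 7541)
566^109 = 566^64 × 566^32 × 566^8 × 566^4 × 566^1 ≡ 6387 × 5853 × 4678 × 1665 × 566 (mod 7541).
Accumulate the product:
6387 × 5853 = 37383111 ≡ 2374
2374 × 4678 = 11105572 ≡ 5220
5220 × 1665 = 8691300 ≡ 4068
4068 × 566 = 2302488 ≡ 2483

2483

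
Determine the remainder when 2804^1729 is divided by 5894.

494

1729 in binary is 11011000001, i.e. 1729 = 1024 + 512 + 128 + 64 + 1.
2804^1 ≡ 2804 (mod 5894)
2804^2 ≡ 2804^2 = 7862416 ≡ 5714 (mod 5894)
2804^4 ≡ 5714^2 = 32649796 ≡ 2930 (mod 5894)
2804^8 ≡ 2930^2 = 8584900 ≡ 3236 (mod 5894)
2804^16 ≡ 3236^2 = 10471696 ≡ 3952 (mod 5894)
2804^32 ≡ 3952^2 = 15618304 ≡ 5098 (mod 5894)
2804^64 ≡ 5098^2 = 25989604 ≡ 2958 (mod 5894)
2804^128 ≡ 2958^2 = 8749764 ≡ 3068 (mod 5894)
2804^256 ≡ 3068^2 = 9412624 ≡ 5800 (mod 5894)
2804^512 ≡ 5800^2 = 33640000 ≡ 2942 (mod 5894)
2804^1024 ≡ 2942^2 = 8655364 ≡ 2972 (mod 5894)
2804^1729 = 2804^1024 × 2804^512 × 2804^128 × 2804^64 × 2804^1 ≡ 2972 × 2942 × 3068 × 2958 × 2804 (mod 5894).
Accumulate the product:
2972 × 2942 = 8743624 ≡ 2822
2822 × 3068 = 8657896 ≡ 5504
5504 × 2958 = 16280832 ≡ 1604
1604 × 2804 = 4497616 ≡ 494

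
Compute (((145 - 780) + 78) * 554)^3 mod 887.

85

145 - 780 = -635 ≡ 252 (mod 887)
252 + 78 = 330
330 * 554 = 182820 ≡ 98 (mod 887)
(98)^3 ≡ 85 (mod 887)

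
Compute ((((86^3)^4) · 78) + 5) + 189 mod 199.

102

(86)^3 ≡ 52 (mod 199)
(52)^4 ≡ 157 (mod 199)
157 · 78 = 12246 ≡ 107 (mod 199)
107 + 5 = 112
112 + 189 = 301 ≡ 102 (mod 199)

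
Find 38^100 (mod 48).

By square-and-multiply:
100 in binary is 1100100, i.e. 100 = 64 + 32 + 4.
38^1 ≡ 38 (mod 48)
38^2 ≡ 38^2 = 1444 ≡ 4 (mod 48)
38^4 ≡ 4^2 = 16 (mod 48)
38^8 ≡ 16^2 = 256 ≡ 16 (mod 48)
38^16 ≡ 16^2 = 256 ≡ 16 (mod 48)
38^32 ≡ 16^2 = 256 ≡ 16 (mod 48)
38^64 ≡ 16^2 = 256 ≡ 16 (mod 48)
38^100 = 38^64 · 38^32 · 38^4 ≡ 16 · 16 · 16 (mod 48).
Accumulate the product:
16 · 16 = 256 ≡ 16
16 · 16 = 256 ≡ 16

16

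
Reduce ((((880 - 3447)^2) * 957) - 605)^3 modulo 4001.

2160

880 - 3447 = -2567 ≡ 1434 (mod 4001)
(1434)^2 ≡ 3843 (mod 4001)
3843 * 957 = 3677751 ≡ 832 (mod 4001)
832 - 605 = 227
(227)^3 ≡ 2160 (mod 4001)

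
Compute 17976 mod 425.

17976 = 42·425 + 126, so 17976 ≡ 126 (mod 425).

126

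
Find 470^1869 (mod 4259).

1869 in binary is 11101001101, i.e. 1869 = 1024 + 512 + 256 + 64 + 8 + 4 + 1.
470^1 ≡ 470 (mod 4259)
470^2 ≡ 470^2 = 220900 ≡ 3691 (mod 4259)
470^4 ≡ 3691^2 = 13623481 ≡ 3199 (mod 4259)
470^8 ≡ 3199^2 = 10233601 ≡ 3483 (mod 4259)
470^16 ≡ 3483^2 = 12131289 ≡ 1657 (mod 4259)
470^32 ≡ 1657^2 = 2745649 ≡ 2853 (mod 4259)
470^64 ≡ 2853^2 = 8139609 ≡ 660 (mod 4259)
470^128 ≡ 660^2 = 435600 ≡ 1182 (mod 4259)
470^256 ≡ 1182^2 = 1397124 ≡ 172 (mod 4259)
470^512 ≡ 172^2 = 29584 ≡ 4030 (mod 4259)
470^1024 ≡ 4030^2 = 16240900 ≡ 1333 (mod 4259)
470^1869 = 470^1024 · 470^512 · 470^256 · 470^64 · 470^8 · 470^4 · 470^1 ≡ 1333 · 4030 · 172 · 660 · 3483 · 3199 · 470 (mod 4259).
Accumulate the product:
1333 · 4030 = 5371990 ≡ 1391
1391 · 172 = 239252 ≡ 748
748 · 660 = 493680 ≡ 3895
3895 · 3483 = 13566285 ≡ 1370
1370 · 3199 = 4382630 ≡ 119
119 · 470 = 55930 ≡ 563

563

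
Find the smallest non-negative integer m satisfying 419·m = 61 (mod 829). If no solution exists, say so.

382

gcd(419, 829) = 1, so a unique solution mod 829 exists.
419⁻¹ ≡ 645 (mod 829).
m ≡ 645·61 ≡ 382 (mod 829).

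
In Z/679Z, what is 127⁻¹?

Run the extended Euclidean algorithm:
679 = 5·127 + 44
127 = 2·44 + 39
44 = 1·39 + 5
39 = 7·5 + 4
5 = 1·4 + 1
4 = 4·1 + 0
gcd(127, 679) = 1, so the inverse exists.
Bézout: 1 = 26·679 − 139·127.
So 127⁻¹ ≡ −139 ≡ 540 (mod 679).

540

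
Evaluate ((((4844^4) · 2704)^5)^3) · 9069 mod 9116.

(4844)^4 ≡ 6808 (mod 9116)
6808 · 2704 = 18408832 ≡ 3628 (mod 9116)
(3628)^5 ≡ 752 (mod 9116)
(752)^3 ≡ 6724 (mod 9116)
6724 · 9069 = 60979956 ≡ 3032 (mod 9116)

3032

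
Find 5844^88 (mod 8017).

1953

Compute successive squares:
5844^1 ≡ 5844 (mod 8017)
5844^2 ≡ 5844^2 = 34152336 ≡ 7933 (mod 8017)
5844^4 ≡ 7933^2 = 62932489 ≡ 7056 (mod 8017)
5844^8 ≡ 7056^2 = 49787136 ≡ 1566 (mod 8017)
5844^16 ≡ 1566^2 = 2452356 ≡ 7171 (mod 8017)
5844^32 ≡ 7171^2 = 51423241 ≡ 2203 (mod 8017)
5844^64 ≡ 2203^2 = 4853209 ≡ 2924 (mod 8017)
5844^88 = 5844^64 · 5844^16 · 5844^8 ≡ 2924 · 7171 · 1566 (mod 8017).
Accumulate the product:
2924 · 7171 = 20968004 ≡ 3549
3549 · 1566 = 5557734 ≡ 1953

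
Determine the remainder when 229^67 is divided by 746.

557

67 in binary is 1000011, i.e. 67 = 64 + 2 + 1.
229^1 ≡ 229 (mod 746)
229^2 ≡ 229^2 = 52441 ≡ 221 (mod 746)
229^4 ≡ 221^2 = 48841 ≡ 351 (mod 746)
229^8 ≡ 351^2 = 123201 ≡ 111 (mod 746)
229^16 ≡ 111^2 = 12321 ≡ 385 (mod 746)
229^32 ≡ 385^2 = 148225 ≡ 517 (mod 746)
229^64 ≡ 517^2 = 267289 ≡ 221 (mod 746)
229^67 = 229^64 * 229^2 * 229^1 ≡ 221 * 221 * 229 (mod 746).
Accumulate the product:
221 * 221 = 48841 ≡ 351
351 * 229 = 80379 ≡ 557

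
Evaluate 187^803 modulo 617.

216

Using repeated squaring:
187^1 ≡ 187 (mod 617)
187^2 ≡ 187^2 = 34969 ≡ 417 (mod 617)
187^4 ≡ 417^2 = 173889 ≡ 512 (mod 617)
187^8 ≡ 512^2 = 262144 ≡ 536 (mod 617)
187^16 ≡ 536^2 = 287296 ≡ 391 (mod 617)
187^32 ≡ 391^2 = 152881 ≡ 482 (mod 617)
187^64 ≡ 482^2 = 232324 ≡ 332 (mod 617)
187^128 ≡ 332^2 = 110224 ≡ 398 (mod 617)
187^256 ≡ 398^2 = 158404 ≡ 452 (mod 617)
187^512 ≡ 452^2 = 204304 ≡ 77 (mod 617)
187^803 = 187^512 * 187^256 * 187^32 * 187^2 * 187^1 ≡ 77 * 452 * 482 * 417 * 187 (mod 617).
Accumulate the product:
77 * 452 = 34804 ≡ 252
252 * 482 = 121464 ≡ 532
532 * 417 = 221844 ≡ 341
341 * 187 = 63767 ≡ 216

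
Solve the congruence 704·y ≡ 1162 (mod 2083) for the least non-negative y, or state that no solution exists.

gcd(704, 2083) = 1, so a unique solution mod 2083 exists.
704⁻¹ ≡ 1293 (mod 2083).
y ≡ 1293·1162 ≡ 623 (mod 2083).

623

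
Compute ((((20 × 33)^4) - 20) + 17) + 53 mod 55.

50

20 × 33 = 660 ≡ 0 (mod 55)
(0)^4 ≡ 0 (mod 55)
0 - 20 = -20 ≡ 35 (mod 55)
35 + 17 = 52
52 + 53 = 105 ≡ 50 (mod 55)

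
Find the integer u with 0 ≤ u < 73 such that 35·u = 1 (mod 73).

48

Apply the Euclidean algorithm and back-substitute:
73 = 2×35 + 3
35 = 11×3 + 2
3 = 1×2 + 1
2 = 2×1 + 0
gcd(35, 73) = 1, so the inverse exists.
Bézout: 1 = 12×73 − 25×35.
So 35⁻¹ ≡ −25 ≡ 48 (mod 73).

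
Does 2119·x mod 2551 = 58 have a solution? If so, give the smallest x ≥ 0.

1547

gcd(2119, 2551) = 1, so a unique solution mod 2551 exists.
2119⁻¹ ≡ 1742 (mod 2551).
x ≡ 1742·58 ≡ 1547 (mod 2551).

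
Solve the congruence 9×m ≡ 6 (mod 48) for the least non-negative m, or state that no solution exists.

gcd(9, 48) = 3, and 3 | 6, so solutions exist.
Divide through by 3: 3×m mod 16 = 2.
3⁻¹ ≡ 11 (mod 16).
m ≡ 11×2 ≡ 6 (mod 16).
The smallest non-negative solution is m = 6.

6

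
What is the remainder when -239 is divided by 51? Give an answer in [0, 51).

-239 = -5·51 + 16, so -239 ≡ 16 (mod 51).

16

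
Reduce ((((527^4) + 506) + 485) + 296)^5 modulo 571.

(527)^4 ≡ 52 (mod 571)
52 + 506 = 558
558 + 485 = 1043 ≡ 472 (mod 571)
472 + 296 = 768 ≡ 197 (mod 571)
(197)^5 ≡ 313 (mod 571)

313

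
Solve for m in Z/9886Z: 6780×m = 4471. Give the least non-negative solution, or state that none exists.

gcd(6780, 9886) = 2, and 2 does not divide 4471.
So the congruence has no solution.

no solution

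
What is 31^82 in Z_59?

46

31^1 ≡ 31 (mod 59)
31^2 ≡ 31^2 = 961 ≡ 17 (mod 59)
31^4 ≡ 17^2 = 289 ≡ 53 (mod 59)
31^8 ≡ 53^2 = 2809 ≡ 36 (mod 59)
31^16 ≡ 36^2 = 1296 ≡ 57 (mod 59)
31^32 ≡ 57^2 = 3249 ≡ 4 (mod 59)
31^64 ≡ 4^2 = 16 (mod 59)
31^82 = 31^64 * 31^16 * 31^2 ≡ 16 * 57 * 17 (mod 59).
Accumulate the product:
16 * 57 = 912 ≡ 27
27 * 17 = 459 ≡ 46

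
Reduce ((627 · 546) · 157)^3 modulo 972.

0

627 · 546 = 342342 ≡ 198 (mod 972)
198 · 157 = 31086 ≡ 954 (mod 972)
(954)^3 ≡ 0 (mod 972)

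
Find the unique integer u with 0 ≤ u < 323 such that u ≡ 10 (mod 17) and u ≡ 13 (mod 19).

146

17⁻¹ mod 19: 17×9 ≡ 1 (mod 19), so 17⁻¹ ≡ 9.
u = 10 + 17×((13 − 10)×9 mod 19) = 10 + 17×8 = 146.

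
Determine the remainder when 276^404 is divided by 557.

227

404 in binary is 110010100, i.e. 404 = 256 + 128 + 16 + 4.
276^1 ≡ 276 (mod 557)
276^2 ≡ 276^2 = 76176 ≡ 424 (mod 557)
276^4 ≡ 424^2 = 179776 ≡ 422 (mod 557)
276^8 ≡ 422^2 = 178084 ≡ 401 (mod 557)
276^16 ≡ 401^2 = 160801 ≡ 385 (mod 557)
276^32 ≡ 385^2 = 148225 ≡ 63 (mod 557)
276^64 ≡ 63^2 = 3969 ≡ 70 (mod 557)
276^128 ≡ 70^2 = 4900 ≡ 444 (mod 557)
276^256 ≡ 444^2 = 197136 ≡ 515 (mod 557)
276^404 = 276^256 × 276^128 × 276^16 × 276^4 ≡ 515 × 444 × 385 × 422 (mod 557).
Accumulate the product:
515 × 444 = 228660 ≡ 290
290 × 385 = 111650 ≡ 250
250 × 422 = 105500 ≡ 227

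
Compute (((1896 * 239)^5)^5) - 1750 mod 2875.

749

1896 * 239 = 453144 ≡ 1769 (mod 2875)
(1769)^5 ≡ 474 (mod 2875)
(474)^5 ≡ 2499 (mod 2875)
2499 - 1750 = 749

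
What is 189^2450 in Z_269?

Compute successive squares:
189^1 ≡ 189 (mod 269)
189^2 ≡ 189^2 = 35721 ≡ 213 (mod 269)
189^4 ≡ 213^2 = 45369 ≡ 177 (mod 269)
189^8 ≡ 177^2 = 31329 ≡ 125 (mod 269)
189^16 ≡ 125^2 = 15625 ≡ 23 (mod 269)
189^32 ≡ 23^2 = 529 ≡ 260 (mod 269)
189^64 ≡ 260^2 = 67600 ≡ 81 (mod 269)
189^128 ≡ 81^2 = 6561 ≡ 105 (mod 269)
189^256 ≡ 105^2 = 11025 ≡ 265 (mod 269)
189^512 ≡ 265^2 = 70225 ≡ 16 (mod 269)
189^1024 ≡ 16^2 = 256 (mod 269)
189^2048 ≡ 256^2 = 65536 ≡ 169 (mod 269)
189^2450 = 189^2048 × 189^256 × 189^128 × 189^16 × 189^2 ≡ 169 × 265 × 105 × 23 × 213 (mod 269).
Accumulate the product:
169 × 265 = 44785 ≡ 131
131 × 105 = 13755 ≡ 36
36 × 23 = 828 ≡ 21
21 × 213 = 4473 ≡ 169

169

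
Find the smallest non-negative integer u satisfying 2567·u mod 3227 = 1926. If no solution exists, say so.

gcd(2567, 3227) = 1, so a unique solution mod 3227 exists.
2567⁻¹ ≡ 2166 (mod 3227).
u ≡ 2166·1926 ≡ 2432 (mod 3227).

2432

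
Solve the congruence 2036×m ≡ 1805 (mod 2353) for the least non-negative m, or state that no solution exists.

gcd(2036, 2353) = 1, so a unique solution mod 2353 exists.
2036⁻¹ ≡ 720 (mod 2353).
m ≡ 720×1805 ≡ 744 (mod 2353).

744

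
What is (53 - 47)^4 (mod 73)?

55

53 - 47 = 6
(6)^4 ≡ 55 (mod 73)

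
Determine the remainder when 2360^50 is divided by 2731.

By square-and-multiply:
50 in binary is 110010, i.e. 50 = 32 + 16 + 2.
2360^1 ≡ 2360 (mod 2731)
2360^2 ≡ 2360^2 = 5569600 ≡ 1091 (mod 2731)
2360^4 ≡ 1091^2 = 1190281 ≡ 2296 (mod 2731)
2360^8 ≡ 2296^2 = 5271616 ≡ 786 (mod 2731)
2360^16 ≡ 786^2 = 617796 ≡ 590 (mod 2731)
2360^32 ≡ 590^2 = 348100 ≡ 1263 (mod 2731)
2360^50 = 2360^32 * 2360^16 * 2360^2 ≡ 1263 * 590 * 1091 (mod 2731).
Accumulate the product:
1263 * 590 = 745170 ≡ 2338
2338 * 1091 = 2550758 ≡ 4

4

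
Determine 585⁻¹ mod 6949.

2447

6949 = 11×585 + 514
585 = 1×514 + 71
514 = 7×71 + 17
71 = 4×17 + 3
17 = 5×3 + 2
3 = 1×2 + 1
2 = 2×1 + 0
gcd(585, 6949) = 1, so the inverse exists.
Back-substitute for 1:
1 = 1×3 − 1×2
  = −1×17 + 6×3
  = 6×71 − 25×17
  = −25×514 + 181×71
  = 181×585 − 206×514
  = −206×6949 + 2447×585
So 585⁻¹ ≡ 2447 (mod 6949).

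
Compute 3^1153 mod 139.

22

Using repeated squaring:
1153 in binary is 10010000001, i.e. 1153 = 1024 + 128 + 1.
3^1 ≡ 3 (mod 139)
3^2 ≡ 3^2 = 9 (mod 139)
3^4 ≡ 9^2 = 81 (mod 139)
3^8 ≡ 81^2 = 6561 ≡ 28 (mod 139)
3^16 ≡ 28^2 = 784 ≡ 89 (mod 139)
3^32 ≡ 89^2 = 7921 ≡ 137 (mod 139)
3^64 ≡ 137^2 = 18769 ≡ 4 (mod 139)
3^128 ≡ 4^2 = 16 (mod 139)
3^256 ≡ 16^2 = 256 ≡ 117 (mod 139)
3^512 ≡ 117^2 = 13689 ≡ 67 (mod 139)
3^1024 ≡ 67^2 = 4489 ≡ 41 (mod 139)
3^1153 = 3^1024 * 3^128 * 3^1 ≡ 41 * 16 * 3 (mod 139).
Accumulate the product:
41 * 16 = 656 ≡ 100
100 * 3 = 300 ≡ 22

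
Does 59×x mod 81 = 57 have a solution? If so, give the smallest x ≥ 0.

60

gcd(59, 81) = 1, so a unique solution mod 81 exists.
59⁻¹ ≡ 11 (mod 81).
x ≡ 11×57 ≡ 60 (mod 81).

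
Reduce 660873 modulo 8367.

8247

660873 = 78*8367 + 8247, so 660873 ≡ 8247 (mod 8367).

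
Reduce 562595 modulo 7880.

3115

562595 = 71×7880 + 3115, so 562595 ≡ 3115 (mod 7880).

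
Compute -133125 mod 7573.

-133125 = -18·7573 + 3189, so -133125 ≡ 3189 (mod 7573).

3189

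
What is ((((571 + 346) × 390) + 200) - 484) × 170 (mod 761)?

473

571 + 346 = 917 ≡ 156 (mod 761)
156 × 390 = 60840 ≡ 721 (mod 761)
721 + 200 = 921 ≡ 160 (mod 761)
160 - 484 = -324 ≡ 437 (mod 761)
437 × 170 = 74290 ≡ 473 (mod 761)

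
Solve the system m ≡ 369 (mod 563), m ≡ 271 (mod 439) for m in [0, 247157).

187285

563⁻¹ mod 439: 563*131 ≡ 1 (mod 439), so 563⁻¹ ≡ 131.
m = 369 + 563*((271 − 369)*131 mod 439) = 369 + 563*332 = 187285.
Check: 187285 mod 563 = 369, 187285 mod 439 = 271. ✓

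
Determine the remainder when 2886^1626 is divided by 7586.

1004

Using repeated squaring:
1626 in binary is 11001011010, i.e. 1626 = 1024 + 512 + 64 + 16 + 8 + 2.
2886^1 ≡ 2886 (mod 7586)
2886^2 ≡ 2886^2 = 8328996 ≡ 7154 (mod 7586)
2886^4 ≡ 7154^2 = 51179716 ≡ 4560 (mod 7586)
2886^8 ≡ 4560^2 = 20793600 ≡ 374 (mod 7586)
2886^16 ≡ 374^2 = 139876 ≡ 3328 (mod 7586)
2886^32 ≡ 3328^2 = 11075584 ≡ 24 (mod 7586)
2886^64 ≡ 24^2 = 576 (mod 7586)
2886^128 ≡ 576^2 = 331776 ≡ 5578 (mod 7586)
2886^256 ≡ 5578^2 = 31114084 ≡ 3898 (mod 7586)
2886^512 ≡ 3898^2 = 15194404 ≡ 7232 (mod 7586)
2886^1024 ≡ 7232^2 = 52301824 ≡ 3940 (mod 7586)
2886^1626 = 2886^1024 · 2886^512 · 2886^64 · 2886^16 · 2886^8 · 2886^2 ≡ 3940 · 7232 · 576 · 3328 · 374 · 7154 (mod 7586).
Accumulate the product:
3940 · 7232 = 28494080 ≡ 1064
1064 · 576 = 612864 ≡ 5984
5984 · 3328 = 19914752 ≡ 1502
1502 · 374 = 561748 ≡ 384
384 · 7154 = 2747136 ≡ 1004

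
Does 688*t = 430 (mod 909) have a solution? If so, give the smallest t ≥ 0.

796

gcd(688, 909) = 1, so a unique solution mod 909 exists.
688⁻¹ ≡ 691 (mod 909).
t ≡ 691*430 ≡ 796 (mod 909).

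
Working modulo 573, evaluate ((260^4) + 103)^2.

13

(260)^4 ≡ 196 (mod 573)
196 + 103 = 299
(299)^2 ≡ 13 (mod 573)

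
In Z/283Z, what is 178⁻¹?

Apply the Euclidean algorithm and back-substitute:
283 = 1*178 + 105
178 = 1*105 + 73
105 = 1*73 + 32
73 = 2*32 + 9
32 = 3*9 + 5
9 = 1*5 + 4
5 = 1*4 + 1
4 = 4*1 + 0
gcd(178, 283) = 1, so the inverse exists.
Bézout: 1 = 39*283 − 62*178.
So 178⁻¹ ≡ −62 ≡ 221 (mod 283).

221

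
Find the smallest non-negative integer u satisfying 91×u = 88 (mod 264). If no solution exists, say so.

88

gcd(91, 264) = 1, so a unique solution mod 264 exists.
91⁻¹ ≡ 235 (mod 264).
u ≡ 235×88 ≡ 88 (mod 264).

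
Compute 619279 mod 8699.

1650

619279 = 71*8699 + 1650, so 619279 ≡ 1650 (mod 8699).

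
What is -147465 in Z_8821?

2492

-147465 = -17×8821 + 2492, so -147465 ≡ 2492 (mod 8821).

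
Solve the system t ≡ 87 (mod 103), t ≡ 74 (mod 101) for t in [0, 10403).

4619

103⁻¹ mod 101: 103·51 ≡ 1 (mod 101), so 103⁻¹ ≡ 51.
t = 87 + 103·((74 − 87)·51 mod 101) = 87 + 103·44 = 4619.
Check: 4619 mod 103 = 87, 4619 mod 101 = 74. ✓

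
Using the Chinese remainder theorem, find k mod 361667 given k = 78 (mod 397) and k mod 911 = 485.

142601

397⁻¹ mod 911: 397·218 ≡ 1 (mod 911), so 397⁻¹ ≡ 218.
k = 78 + 397·((485 − 78)·218 mod 911) = 78 + 397·359 = 142601.
Check: 142601 mod 397 = 78, 142601 mod 911 = 485. ✓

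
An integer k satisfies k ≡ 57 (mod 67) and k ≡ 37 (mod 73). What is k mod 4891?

67⁻¹ mod 73: 67×12 ≡ 1 (mod 73), so 67⁻¹ ≡ 12.
k = 57 + 67×((37 − 57)×12 mod 73) = 57 + 67×52 = 3541.

3541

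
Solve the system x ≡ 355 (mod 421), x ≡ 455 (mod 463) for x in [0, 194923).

421⁻¹ mod 463: 421*11 ≡ 1 (mod 463), so 421⁻¹ ≡ 11.
x = 355 + 421*((455 − 355)*11 mod 463) = 355 + 421*174 = 73609.
Check: 73609 mod 421 = 355, 73609 mod 463 = 455. ✓

73609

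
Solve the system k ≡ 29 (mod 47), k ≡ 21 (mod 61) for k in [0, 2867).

47⁻¹ mod 61: 47*13 ≡ 1 (mod 61), so 47⁻¹ ≡ 13.
k = 29 + 47*((21 − 29)*13 mod 61) = 29 + 47*18 = 875.

875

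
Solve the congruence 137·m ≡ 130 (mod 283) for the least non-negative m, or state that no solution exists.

gcd(137, 283) = 1, so a unique solution mod 283 exists.
137⁻¹ ≡ 157 (mod 283).
m ≡ 157·130 ≡ 34 (mod 283).

34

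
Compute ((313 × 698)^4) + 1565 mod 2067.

313 × 698 = 218474 ≡ 1439 (mod 2067)
(1439)^4 ≡ 1075 (mod 2067)
1075 + 1565 = 2640 ≡ 573 (mod 2067)

573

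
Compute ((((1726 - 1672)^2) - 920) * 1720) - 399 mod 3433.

1726 - 1672 = 54
(54)^2 ≡ 2916 (mod 3433)
2916 - 920 = 1996
1996 * 1720 = 3433120 ≡ 120 (mod 3433)
120 - 399 = -279 ≡ 3154 (mod 3433)

3154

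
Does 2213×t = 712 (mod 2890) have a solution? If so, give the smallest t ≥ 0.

2334

gcd(2213, 2890) = 1, so a unique solution mod 2890 exists.
2213⁻¹ ≡ 397 (mod 2890).
t ≡ 397×712 ≡ 2334 (mod 2890).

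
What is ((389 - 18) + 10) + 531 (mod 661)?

389 - 18 = 371
371 + 10 = 381
381 + 531 = 912 ≡ 251 (mod 661)

251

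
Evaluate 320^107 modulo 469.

By square-and-multiply:
107 in binary is 1101011, i.e. 107 = 64 + 32 + 8 + 2 + 1.
320^1 ≡ 320 (mod 469)
320^2 ≡ 320^2 = 102400 ≡ 158 (mod 469)
320^4 ≡ 158^2 = 24964 ≡ 107 (mod 469)
320^8 ≡ 107^2 = 11449 ≡ 193 (mod 469)
320^16 ≡ 193^2 = 37249 ≡ 198 (mod 469)
320^32 ≡ 198^2 = 39204 ≡ 277 (mod 469)
320^64 ≡ 277^2 = 76729 ≡ 282 (mod 469)
320^107 = 320^64 * 320^32 * 320^8 * 320^2 * 320^1 ≡ 282 * 277 * 193 * 158 * 320 (mod 469).
Accumulate the product:
282 * 277 = 78114 ≡ 260
260 * 193 = 50180 ≡ 466
466 * 158 = 73628 ≡ 464
464 * 320 = 148480 ≡ 276

276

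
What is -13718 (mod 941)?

-13718 = -15*941 + 397, so -13718 ≡ 397 (mod 941).

397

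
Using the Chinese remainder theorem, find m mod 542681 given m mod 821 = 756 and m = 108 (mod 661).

24565

821⁻¹ mod 661: 821×409 ≡ 1 (mod 661), so 821⁻¹ ≡ 409.
m = 756 + 821×((108 − 756)×409 mod 661) = 756 + 821×29 = 24565.
Check: 24565 mod 821 = 756, 24565 mod 661 = 108. ✓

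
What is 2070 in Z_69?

0

2070 = 30×69 + 0, so 2070 ≡ 0 (mod 69).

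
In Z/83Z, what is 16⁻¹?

26

Run the extended Euclidean algorithm:
83 = 5×16 + 3
16 = 5×3 + 1
3 = 3×1 + 0
gcd(16, 83) = 1, so the inverse exists.
Bézout: 1 = −5×83 + 26×16.
So 16⁻¹ ≡ 26 (mod 83).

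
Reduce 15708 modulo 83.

15708 = 189×83 + 21, so 15708 ≡ 21 (mod 83).

21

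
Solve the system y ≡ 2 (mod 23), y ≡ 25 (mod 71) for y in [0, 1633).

25

23⁻¹ mod 71: 23·34 ≡ 1 (mod 71), so 23⁻¹ ≡ 34.
y = 2 + 23·((25 − 2)·34 mod 71) = 2 + 23·1 = 25.
Check: 25 mod 23 = 2, 25 mod 71 = 25. ✓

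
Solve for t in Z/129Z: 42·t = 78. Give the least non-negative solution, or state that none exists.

gcd(42, 129) = 3, and 3 | 78, so solutions exist.
Divide through by 3: 14·t ≡ 26 mod 43.
14⁻¹ ≡ 40 (mod 43).
t ≡ 40·26 ≡ 8 (mod 43).
The smallest non-negative solution is t = 8.

8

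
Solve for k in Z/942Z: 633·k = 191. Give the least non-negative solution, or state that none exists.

gcd(633, 942) = 3, and 3 does not divide 191.
So the congruence has no solution.

no solution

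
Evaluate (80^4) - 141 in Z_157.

129

(80)^4 ≡ 113 (mod 157)
113 - 141 = -28 ≡ 129 (mod 157)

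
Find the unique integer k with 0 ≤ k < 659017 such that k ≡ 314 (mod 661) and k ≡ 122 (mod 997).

94837

661⁻¹ mod 997: 661×181 ≡ 1 (mod 997), so 661⁻¹ ≡ 181.
k = 314 + 661×((122 − 314)×181 mod 997) = 314 + 661×143 = 94837.
Check: 94837 mod 661 = 314, 94837 mod 997 = 122. ✓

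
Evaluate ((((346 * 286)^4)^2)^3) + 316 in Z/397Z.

86

346 * 286 = 98956 ≡ 103 (mod 397)
(103)^4 ≡ 190 (mod 397)
(190)^2 ≡ 370 (mod 397)
(370)^3 ≡ 167 (mod 397)
167 + 316 = 483 ≡ 86 (mod 397)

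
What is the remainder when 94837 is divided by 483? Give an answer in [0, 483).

169

94837 = 196·483 + 169, so 94837 ≡ 169 (mod 483).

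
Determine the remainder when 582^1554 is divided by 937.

61

Compute successive squares:
1554 in binary is 11000010010, i.e. 1554 = 1024 + 512 + 16 + 2.
582^1 ≡ 582 (mod 937)
582^2 ≡ 582^2 = 338724 ≡ 467 (mod 937)
582^4 ≡ 467^2 = 218089 ≡ 705 (mod 937)
582^8 ≡ 705^2 = 497025 ≡ 415 (mod 937)
582^16 ≡ 415^2 = 172225 ≡ 754 (mod 937)
582^32 ≡ 754^2 = 568516 ≡ 694 (mod 937)
582^64 ≡ 694^2 = 481636 ≡ 18 (mod 937)
582^128 ≡ 18^2 = 324 (mod 937)
582^256 ≡ 324^2 = 104976 ≡ 32 (mod 937)
582^512 ≡ 32^2 = 1024 ≡ 87 (mod 937)
582^1024 ≡ 87^2 = 7569 ≡ 73 (mod 937)
582^1554 = 582^1024 · 582^512 · 582^16 · 582^2 ≡ 73 · 87 · 754 · 467 (mod 937).
Accumulate the product:
73 · 87 = 6351 ≡ 729
729 · 754 = 549666 ≡ 584
584 · 467 = 272728 ≡ 61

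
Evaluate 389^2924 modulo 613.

65

2924 in binary is 101101101100, i.e. 2924 = 2048 + 512 + 256 + 64 + 32 + 8 + 4.
389^1 ≡ 389 (mod 613)
389^2 ≡ 389^2 = 151321 ≡ 523 (mod 613)
389^4 ≡ 523^2 = 273529 ≡ 131 (mod 613)
389^8 ≡ 131^2 = 17161 ≡ 610 (mod 613)
389^16 ≡ 610^2 = 372100 ≡ 9 (mod 613)
389^32 ≡ 9^2 = 81 (mod 613)
389^64 ≡ 81^2 = 6561 ≡ 431 (mod 613)
389^128 ≡ 431^2 = 185761 ≡ 22 (mod 613)
389^256 ≡ 22^2 = 484 (mod 613)
389^512 ≡ 484^2 = 234256 ≡ 90 (mod 613)
389^1024 ≡ 90^2 = 8100 ≡ 131 (mod 613)
389^2048 ≡ 131^2 = 17161 ≡ 610 (mod 613)
389^2924 = 389^2048 * 389^512 * 389^256 * 389^64 * 389^32 * 389^8 * 389^4 ≡ 610 * 90 * 484 * 431 * 81 * 610 * 131 (mod 613).
Accumulate the product:
610 * 90 = 54900 ≡ 343
343 * 484 = 166012 ≡ 502
502 * 431 = 216362 ≡ 586
586 * 81 = 47466 ≡ 265
265 * 610 = 161650 ≡ 431
431 * 131 = 56461 ≡ 65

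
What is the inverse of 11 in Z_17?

By the extended Euclidean algorithm:
17 = 1×11 + 6
11 = 1×6 + 5
6 = 1×5 + 1
5 = 5×1 + 0
gcd(11, 17) = 1, so the inverse exists.
Back-substitute for 1:
1 = 1×6 − 1×5
  = −1×11 + 2×6
  = 2×17 − 3×11
So 11⁻¹ ≡ −3 ≡ 14 (mod 17).

14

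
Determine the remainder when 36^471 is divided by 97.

Compute successive squares:
471 in binary is 111010111, i.e. 471 = 256 + 128 + 64 + 16 + 4 + 2 + 1.
36^1 ≡ 36 (mod 97)
36^2 ≡ 36^2 = 1296 ≡ 35 (mod 97)
36^4 ≡ 35^2 = 1225 ≡ 61 (mod 97)
36^8 ≡ 61^2 = 3721 ≡ 35 (mod 97)
36^16 ≡ 35^2 = 1225 ≡ 61 (mod 97)
36^32 ≡ 61^2 = 3721 ≡ 35 (mod 97)
36^64 ≡ 35^2 = 1225 ≡ 61 (mod 97)
36^128 ≡ 61^2 = 3721 ≡ 35 (mod 97)
36^256 ≡ 35^2 = 1225 ≡ 61 (mod 97)
36^471 = 36^256 · 36^128 · 36^64 · 36^16 · 36^4 · 36^2 · 36^1 ≡ 61 · 35 · 61 · 61 · 61 · 35 · 36 (mod 97).
Accumulate the product:
61 · 35 = 2135 ≡ 1
1 · 61 = 61
61 · 61 = 3721 ≡ 35
35 · 61 = 2135 ≡ 1
1 · 35 = 35
35 · 36 = 1260 ≡ 96

96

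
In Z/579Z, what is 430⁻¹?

579 = 1×430 + 149
430 = 2×149 + 132
149 = 1×132 + 17
132 = 7×17 + 13
17 = 1×13 + 4
13 = 3×4 + 1
4 = 4×1 + 0
gcd(430, 579) = 1, so the inverse exists.
Bézout: 1 = −101×579 + 136×430.
So 430⁻¹ ≡ 136 (mod 579).

136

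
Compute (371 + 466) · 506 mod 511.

371 + 466 = 837 ≡ 326 (mod 511)
326 · 506 = 164956 ≡ 414 (mod 511)

414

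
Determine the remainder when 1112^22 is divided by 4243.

428

22 in binary is 10110, i.e. 22 = 16 + 4 + 2.
1112^1 ≡ 1112 (mod 4243)
1112^2 ≡ 1112^2 = 1236544 ≡ 1831 (mod 4243)
1112^4 ≡ 1831^2 = 3352561 ≡ 591 (mod 4243)
1112^8 ≡ 591^2 = 349281 ≡ 1355 (mod 4243)
1112^16 ≡ 1355^2 = 1836025 ≡ 3049 (mod 4243)
1112^22 = 1112^16 · 1112^4 · 1112^2 ≡ 3049 · 591 · 1831 (mod 4243).
Accumulate the product:
3049 · 591 = 1801959 ≡ 2927
2927 · 1831 = 5359337 ≡ 428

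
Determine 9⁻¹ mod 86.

86 = 9·9 + 5
9 = 1·5 + 4
5 = 1·4 + 1
4 = 4·1 + 0
gcd(9, 86) = 1, so the inverse exists.
Bézout: 1 = 2·86 − 19·9.
So 9⁻¹ ≡ −19 ≡ 67 (mod 86).

67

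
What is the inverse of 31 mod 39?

Run the extended Euclidean algorithm:
39 = 1·31 + 8
31 = 3·8 + 7
8 = 1·7 + 1
7 = 7·1 + 0
gcd(31, 39) = 1, so the inverse exists.
Back-substitute for 1:
1 = 1·8 − 1·7
  = −1·31 + 4·8
  = 4·39 − 5·31
So 31⁻¹ ≡ −5 ≡ 34 (mod 39).

34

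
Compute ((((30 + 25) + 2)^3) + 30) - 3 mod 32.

4

30 + 25 = 55 ≡ 23 (mod 32)
23 + 2 = 25
(25)^3 ≡ 9 (mod 32)
9 + 30 = 39 ≡ 7 (mod 32)
7 - 3 = 4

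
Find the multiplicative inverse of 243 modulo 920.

Apply the Euclidean algorithm and back-substitute:
920 = 3·243 + 191
243 = 1·191 + 52
191 = 3·52 + 35
52 = 1·35 + 17
35 = 2·17 + 1
17 = 17·1 + 0
gcd(243, 920) = 1, so the inverse exists.
Bézout: 1 = 14·920 − 53·243.
So 243⁻¹ ≡ −53 ≡ 867 (mod 920).

867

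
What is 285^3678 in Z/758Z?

195

3678 in binary is 111001011110, i.e. 3678 = 2048 + 1024 + 512 + 64 + 16 + 8 + 4 + 2.
285^1 ≡ 285 (mod 758)
285^2 ≡ 285^2 = 81225 ≡ 119 (mod 758)
285^4 ≡ 119^2 = 14161 ≡ 517 (mod 758)
285^8 ≡ 517^2 = 267289 ≡ 473 (mod 758)
285^16 ≡ 473^2 = 223729 ≡ 119 (mod 758)
285^32 ≡ 119^2 = 14161 ≡ 517 (mod 758)
285^64 ≡ 517^2 = 267289 ≡ 473 (mod 758)
285^128 ≡ 473^2 = 223729 ≡ 119 (mod 758)
285^256 ≡ 119^2 = 14161 ≡ 517 (mod 758)
285^512 ≡ 517^2 = 267289 ≡ 473 (mod 758)
285^1024 ≡ 473^2 = 223729 ≡ 119 (mod 758)
285^2048 ≡ 119^2 = 14161 ≡ 517 (mod 758)
285^3678 = 285^2048 * 285^1024 * 285^512 * 285^64 * 285^16 * 285^8 * 285^4 * 285^2 ≡ 517 * 119 * 473 * 473 * 119 * 473 * 517 * 119 (mod 758).
Accumulate the product:
517 * 119 = 61523 ≡ 125
125 * 473 = 59125 ≡ 1
1 * 473 = 473
473 * 119 = 56287 ≡ 195
195 * 473 = 92235 ≡ 517
517 * 517 = 267289 ≡ 473
473 * 119 = 56287 ≡ 195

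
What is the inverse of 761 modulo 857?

Apply the Euclidean algorithm and back-substitute:
857 = 1×761 + 96
761 = 7×96 + 89
96 = 1×89 + 7
89 = 12×7 + 5
7 = 1×5 + 2
5 = 2×2 + 1
2 = 2×1 + 0
gcd(761, 857) = 1, so the inverse exists.
Bézout: 1 = −325×857 + 366×761.
So 761⁻¹ ≡ 366 (mod 857).

366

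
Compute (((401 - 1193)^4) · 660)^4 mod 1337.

562

401 - 1193 = -792 ≡ 545 (mod 1337)
(545)^4 ≡ 400 (mod 1337)
400 · 660 = 264000 ≡ 611 (mod 1337)
(611)^4 ≡ 562 (mod 1337)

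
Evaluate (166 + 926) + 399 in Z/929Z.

166 + 926 = 1092 ≡ 163 (mod 929)
163 + 399 = 562

562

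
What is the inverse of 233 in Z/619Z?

178

Apply the Euclidean algorithm and back-substitute:
619 = 2×233 + 153
233 = 1×153 + 80
153 = 1×80 + 73
80 = 1×73 + 7
73 = 10×7 + 3
7 = 2×3 + 1
3 = 3×1 + 0
gcd(233, 619) = 1, so the inverse exists.
Back-substitute for 1:
1 = 1×7 − 2×3
  = −2×73 + 21×7
  = 21×80 − 23×73
  = −23×153 + 44×80
  = 44×233 − 67×153
  = −67×619 + 178×233
So 233⁻¹ ≡ 178 (mod 619).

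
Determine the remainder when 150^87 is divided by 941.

By square-and-multiply:
150^1 ≡ 150 (mod 941)
150^2 ≡ 150^2 = 22500 ≡ 857 (mod 941)
150^4 ≡ 857^2 = 734449 ≡ 469 (mod 941)
150^8 ≡ 469^2 = 219961 ≡ 708 (mod 941)
150^16 ≡ 708^2 = 501264 ≡ 652 (mod 941)
150^32 ≡ 652^2 = 425104 ≡ 713 (mod 941)
150^64 ≡ 713^2 = 508369 ≡ 229 (mod 941)
150^87 = 150^64 * 150^16 * 150^4 * 150^2 * 150^1 ≡ 229 * 652 * 469 * 857 * 150 (mod 941).
Accumulate the product:
229 * 652 = 149308 ≡ 630
630 * 469 = 295470 ≡ 937
937 * 857 = 803009 ≡ 336
336 * 150 = 50400 ≡ 527

527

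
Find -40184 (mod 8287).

1251

-40184 = -5*8287 + 1251, so -40184 ≡ 1251 (mod 8287).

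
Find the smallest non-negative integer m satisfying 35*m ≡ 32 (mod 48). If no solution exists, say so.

16

gcd(35, 48) = 1, so a unique solution mod 48 exists.
35⁻¹ ≡ 11 (mod 48).
m ≡ 11*32 ≡ 16 (mod 48).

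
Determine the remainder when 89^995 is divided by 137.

84

Compute successive squares:
995 in binary is 1111100011, i.e. 995 = 512 + 256 + 128 + 64 + 32 + 2 + 1.
89^1 ≡ 89 (mod 137)
89^2 ≡ 89^2 = 7921 ≡ 112 (mod 137)
89^4 ≡ 112^2 = 12544 ≡ 77 (mod 137)
89^8 ≡ 77^2 = 5929 ≡ 38 (mod 137)
89^16 ≡ 38^2 = 1444 ≡ 74 (mod 137)
89^32 ≡ 74^2 = 5476 ≡ 133 (mod 137)
89^64 ≡ 133^2 = 17689 ≡ 16 (mod 137)
89^128 ≡ 16^2 = 256 ≡ 119 (mod 137)
89^256 ≡ 119^2 = 14161 ≡ 50 (mod 137)
89^512 ≡ 50^2 = 2500 ≡ 34 (mod 137)
89^995 = 89^512 · 89^256 · 89^128 · 89^64 · 89^32 · 89^2 · 89^1 ≡ 34 · 50 · 119 · 16 · 133 · 112 · 89 (mod 137).
Accumulate the product:
34 · 50 = 1700 ≡ 56
56 · 119 = 6664 ≡ 88
88 · 16 = 1408 ≡ 38
38 · 133 = 5054 ≡ 122
122 · 112 = 13664 ≡ 101
101 · 89 = 8989 ≡ 84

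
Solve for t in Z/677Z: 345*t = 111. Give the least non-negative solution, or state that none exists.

gcd(345, 677) = 1, so a unique solution mod 677 exists.
345⁻¹ ≡ 573 (mod 677).
t ≡ 573*111 ≡ 642 (mod 677).

642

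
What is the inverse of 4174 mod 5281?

1393

Apply the Euclidean algorithm and back-substitute:
5281 = 1×4174 + 1107
4174 = 3×1107 + 853
1107 = 1×853 + 254
853 = 3×254 + 91
254 = 2×91 + 72
91 = 1×72 + 19
72 = 3×19 + 15
19 = 1×15 + 4
15 = 3×4 + 3
4 = 1×3 + 1
3 = 3×1 + 0
gcd(4174, 5281) = 1, so the inverse exists.
Back-substitute for 1:
1 = 1×4 − 1×3
  = −1×15 + 4×4
  = 4×19 − 5×15
  = −5×72 + 19×19
  = 19×91 − 24×72
  = −24×254 + 67×91
  = 67×853 − 225×254
  = −225×1107 + 292×853
  = 292×4174 − 1101×1107
  = −1101×5281 + 1393×4174
So 4174⁻¹ ≡ 1393 (mod 5281).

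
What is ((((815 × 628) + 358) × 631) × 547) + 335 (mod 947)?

815 × 628 = 511820 ≡ 440 (mod 947)
440 + 358 = 798
798 × 631 = 503538 ≡ 681 (mod 947)
681 × 547 = 372507 ≡ 336 (mod 947)
336 + 335 = 671

671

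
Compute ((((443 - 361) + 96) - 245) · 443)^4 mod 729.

586

443 - 361 = 82
82 + 96 = 178
178 - 245 = -67 ≡ 662 (mod 729)
662 · 443 = 293266 ≡ 208 (mod 729)
(208)^4 ≡ 586 (mod 729)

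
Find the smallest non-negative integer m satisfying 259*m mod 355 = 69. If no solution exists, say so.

321

gcd(259, 355) = 1, so a unique solution mod 355 exists.
259⁻¹ ≡ 159 (mod 355).
m ≡ 159*69 ≡ 321 (mod 355).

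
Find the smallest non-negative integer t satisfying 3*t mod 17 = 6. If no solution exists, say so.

2

gcd(3, 17) = 1, so a unique solution mod 17 exists.
3⁻¹ ≡ 6 (mod 17).
t ≡ 6*6 ≡ 2 (mod 17).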